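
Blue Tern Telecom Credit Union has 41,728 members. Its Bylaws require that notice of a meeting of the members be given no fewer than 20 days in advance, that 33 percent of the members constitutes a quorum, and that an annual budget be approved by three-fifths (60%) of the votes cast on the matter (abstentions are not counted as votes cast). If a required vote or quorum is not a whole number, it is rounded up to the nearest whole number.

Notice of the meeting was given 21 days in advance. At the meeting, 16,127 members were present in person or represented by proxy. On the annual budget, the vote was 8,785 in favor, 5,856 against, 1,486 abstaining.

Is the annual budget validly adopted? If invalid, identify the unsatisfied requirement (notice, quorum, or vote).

Notice: 21 days given; 20 required. Satisfied.
Quorum: 33% of 41,728 = 13,770.24, rounded up to 13,771; 16,127 present. Satisfied.
Vote: requires three-fifths of the votes cast (16,127 − 1,486 abstaining = 14,641); 3/5 of 14641 = 8784.60, rounded up to 8785, so 8,785 needed; 8,785 in favor. Satisfied.

Valid — all requirements satisfied.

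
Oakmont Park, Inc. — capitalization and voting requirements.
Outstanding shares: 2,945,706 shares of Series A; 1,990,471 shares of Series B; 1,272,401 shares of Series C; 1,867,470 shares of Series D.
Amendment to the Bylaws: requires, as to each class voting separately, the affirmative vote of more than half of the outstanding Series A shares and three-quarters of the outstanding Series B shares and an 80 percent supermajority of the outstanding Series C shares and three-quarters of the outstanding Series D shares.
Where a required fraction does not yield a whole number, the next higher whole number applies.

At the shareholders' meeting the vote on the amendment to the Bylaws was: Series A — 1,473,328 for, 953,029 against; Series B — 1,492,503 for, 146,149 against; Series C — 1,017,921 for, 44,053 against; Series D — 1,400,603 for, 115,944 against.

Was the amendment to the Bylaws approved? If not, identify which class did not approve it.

Series A: a majority of 2945706 is 1472854; 1,472,854 required, 1,473,328 in favor — approved.
Series B: 3/4 of 1990471 = 1492853.25, rounded up to 1492854; 1,492,854 required, 1,492,503 in favor — not approved.
Series C: 4/5 of 1272401 = 1017920.80, rounded up to 1017921; 1,017,921 required, 1,017,921 in favor — approved.
Series D: 3/4 of 1867470 = 1400602.50, rounded up to 1400603; 1,400,603 required, 1,400,603 in favor — approved.

Not approved — the Series B shares did not give the required vote.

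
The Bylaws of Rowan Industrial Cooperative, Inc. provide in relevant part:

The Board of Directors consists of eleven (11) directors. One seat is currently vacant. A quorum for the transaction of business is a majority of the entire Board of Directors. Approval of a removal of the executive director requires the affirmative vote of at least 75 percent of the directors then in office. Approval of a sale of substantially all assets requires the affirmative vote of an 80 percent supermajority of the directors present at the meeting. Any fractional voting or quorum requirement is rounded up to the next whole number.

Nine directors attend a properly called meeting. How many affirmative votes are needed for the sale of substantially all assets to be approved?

The sale of substantially all assets requires four-fifths of the directors present (9).
4/5 of 9 = 7.20, rounded up to 8.

8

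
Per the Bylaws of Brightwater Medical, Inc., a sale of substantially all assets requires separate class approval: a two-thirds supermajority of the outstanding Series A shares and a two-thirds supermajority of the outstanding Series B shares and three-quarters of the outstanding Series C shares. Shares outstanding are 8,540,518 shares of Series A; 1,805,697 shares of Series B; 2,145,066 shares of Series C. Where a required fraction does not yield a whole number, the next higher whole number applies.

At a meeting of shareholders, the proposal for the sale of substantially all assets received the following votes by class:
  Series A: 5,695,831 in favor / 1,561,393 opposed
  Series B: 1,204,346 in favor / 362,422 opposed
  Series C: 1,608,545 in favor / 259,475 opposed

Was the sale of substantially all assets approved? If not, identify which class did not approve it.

Series A: 2/3 of 8540518 = 5693678.67, rounded up to 5693679; 5,693,679 required, 5,695,831 in favor — approved.
Series B: 2/3 of 1805697 = 1203798; 1,203,798 required, 1,204,346 in favor — approved.
Series C: 3/4 of 2145066 = 1608799.50, rounded up to 1608800; 1,608,800 required, 1,608,545 in favor — not approved.

Not approved — the Series C shares did not give the required vote.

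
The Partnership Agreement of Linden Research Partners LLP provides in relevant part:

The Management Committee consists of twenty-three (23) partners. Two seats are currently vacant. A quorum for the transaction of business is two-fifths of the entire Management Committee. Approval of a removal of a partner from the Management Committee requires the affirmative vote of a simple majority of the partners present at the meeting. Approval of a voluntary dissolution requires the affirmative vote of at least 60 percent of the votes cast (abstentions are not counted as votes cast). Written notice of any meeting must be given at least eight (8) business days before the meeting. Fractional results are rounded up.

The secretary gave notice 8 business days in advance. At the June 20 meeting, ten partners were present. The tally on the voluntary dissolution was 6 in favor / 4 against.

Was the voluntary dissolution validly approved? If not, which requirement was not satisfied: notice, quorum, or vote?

Notice: 8 business days given; 8 required (8 ≥ 8). Satisfied.
Quorum: 10 present; quorum is 10. Satisfied.
Vote: the voluntary dissolution requires three-fifths of the votes cast (10). 3/5 of 10 = 6, so 6 affirmative votes are needed; 6 voted in favor. Satisfied.

Valid — all requirements satisfied.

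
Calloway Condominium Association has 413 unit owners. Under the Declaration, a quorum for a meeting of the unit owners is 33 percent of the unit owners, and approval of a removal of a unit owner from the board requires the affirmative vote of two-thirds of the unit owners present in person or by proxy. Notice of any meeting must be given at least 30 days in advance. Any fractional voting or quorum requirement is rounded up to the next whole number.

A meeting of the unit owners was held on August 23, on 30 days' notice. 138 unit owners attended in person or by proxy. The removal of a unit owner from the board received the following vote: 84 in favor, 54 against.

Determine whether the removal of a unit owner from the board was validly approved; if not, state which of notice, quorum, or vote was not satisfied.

Notice: 30 days given; 30 required. Satisfied.
Quorum: 33% of 413 = 136.29, rounded up to 137; 138 present. Satisfied.
Vote: requires two-thirds of those present (138); 2/3 of 138 = 92, so 92 needed; 84 in favor. Not satisfied.

Invalid — vote requirement not satisfied.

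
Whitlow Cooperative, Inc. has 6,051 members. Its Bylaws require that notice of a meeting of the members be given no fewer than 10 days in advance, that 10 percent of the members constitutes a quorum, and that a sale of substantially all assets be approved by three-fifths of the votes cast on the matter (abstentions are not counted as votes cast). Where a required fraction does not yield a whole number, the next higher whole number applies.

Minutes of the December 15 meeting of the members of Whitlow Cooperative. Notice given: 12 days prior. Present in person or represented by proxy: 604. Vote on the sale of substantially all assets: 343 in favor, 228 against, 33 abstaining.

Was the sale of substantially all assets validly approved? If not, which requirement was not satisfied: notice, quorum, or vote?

Notice: 12 days given; 10 required. Satisfied.
Quorum: 10% of 6,051 = 605.10, rounded up to 606; 604 present. Not satisfied.
Vote: requires three-fifths of the votes cast (604 − 33 abstaining = 571); 3/5 of 571 = 342.60, rounded up to 343, so 343 needed; 343 in favor. Satisfied.

Invalid — quorum requirement not satisfied.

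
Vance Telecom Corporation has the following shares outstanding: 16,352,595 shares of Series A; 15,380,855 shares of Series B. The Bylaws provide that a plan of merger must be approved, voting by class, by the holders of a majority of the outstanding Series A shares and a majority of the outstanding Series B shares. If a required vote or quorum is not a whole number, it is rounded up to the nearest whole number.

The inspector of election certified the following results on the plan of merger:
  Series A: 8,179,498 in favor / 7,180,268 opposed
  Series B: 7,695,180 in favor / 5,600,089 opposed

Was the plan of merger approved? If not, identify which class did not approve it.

Series A: a majority of 16352595 is 8176298; 8,176,298 required, 8,179,498 in favor — approved.
Series B: a majority of 15380855 is 7690428; 7,690,428 required, 7,695,180 in favor — approved.

Approved — every class gave the required vote.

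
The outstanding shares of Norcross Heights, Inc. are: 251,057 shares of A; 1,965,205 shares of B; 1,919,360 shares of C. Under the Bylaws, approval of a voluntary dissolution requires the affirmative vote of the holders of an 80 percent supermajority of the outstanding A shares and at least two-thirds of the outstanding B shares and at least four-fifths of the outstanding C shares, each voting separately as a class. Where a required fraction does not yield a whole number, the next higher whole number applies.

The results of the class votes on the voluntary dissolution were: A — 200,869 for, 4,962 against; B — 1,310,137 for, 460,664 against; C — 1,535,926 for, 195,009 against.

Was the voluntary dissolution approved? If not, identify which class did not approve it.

Approved — every class gave the required vote.

A: 4/5 of 251057 = 200845.60, rounded up to 200846; 200,846 required, 200,869 in favor — approved.
B: 2/3 of 1965205 = 1310136.67, rounded up to 1310137; 1,310,137 required, 1,310,137 in favor — approved.
C: 4/5 of 1919360 = 1535488; 1,535,488 required, 1,535,926 in favor — approved.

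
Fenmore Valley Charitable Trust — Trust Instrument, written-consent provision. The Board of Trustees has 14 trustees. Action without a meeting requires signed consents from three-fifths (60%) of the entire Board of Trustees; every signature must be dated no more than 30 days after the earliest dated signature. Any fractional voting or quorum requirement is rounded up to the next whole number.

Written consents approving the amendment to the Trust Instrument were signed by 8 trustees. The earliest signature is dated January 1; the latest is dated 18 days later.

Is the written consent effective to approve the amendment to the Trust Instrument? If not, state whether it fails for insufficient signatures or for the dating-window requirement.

Not effective — insufficient signatures.

Signatures required: three-fifths (60%) of 14 — 3/5 of 14 = 8.40, rounded up to 9, so 9 needed; 8 signed. Insufficient.
Dating window: the latest signature is 18 days after the earliest; the limit is 30 days. Within the window.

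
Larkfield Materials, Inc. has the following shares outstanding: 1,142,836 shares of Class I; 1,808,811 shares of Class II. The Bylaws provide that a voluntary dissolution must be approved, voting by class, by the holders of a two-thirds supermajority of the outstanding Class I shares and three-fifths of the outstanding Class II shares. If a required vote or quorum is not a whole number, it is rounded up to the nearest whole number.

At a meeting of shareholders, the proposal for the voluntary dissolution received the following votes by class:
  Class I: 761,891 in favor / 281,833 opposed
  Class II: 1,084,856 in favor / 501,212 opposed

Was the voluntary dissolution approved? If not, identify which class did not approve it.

Class I: 2/3 of 1142836 = 761890.67, rounded up to 761891; 761,891 required, 761,891 in favor — approved.
Class II: 3/5 of 1808811 = 1085286.60, rounded up to 1085287; 1,085,287 required, 1,084,856 in favor — not approved.

Not approved — the Class II shares did not give the required vote.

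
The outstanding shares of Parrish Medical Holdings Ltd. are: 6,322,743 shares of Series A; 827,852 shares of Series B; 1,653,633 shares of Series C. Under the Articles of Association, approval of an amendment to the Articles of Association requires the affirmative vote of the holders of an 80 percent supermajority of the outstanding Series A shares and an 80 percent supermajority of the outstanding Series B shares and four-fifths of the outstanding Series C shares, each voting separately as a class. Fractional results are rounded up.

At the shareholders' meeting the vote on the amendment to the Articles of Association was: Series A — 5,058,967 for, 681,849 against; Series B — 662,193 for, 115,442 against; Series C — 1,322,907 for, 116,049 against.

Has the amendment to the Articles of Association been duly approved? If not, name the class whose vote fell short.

Not approved — the Series B shares did not give the required vote.

Series A: 4/5 of 6322743 = 5058194.40, rounded up to 5058195; 5,058,195 required, 5,058,967 in favor — approved.
Series B: 4/5 of 827852 = 662281.60, rounded up to 662282; 662,282 required, 662,193 in favor — not approved.
Series C: 4/5 of 1653633 = 1322906.40, rounded up to 1322907; 1,322,907 required, 1,322,907 in favor — approved.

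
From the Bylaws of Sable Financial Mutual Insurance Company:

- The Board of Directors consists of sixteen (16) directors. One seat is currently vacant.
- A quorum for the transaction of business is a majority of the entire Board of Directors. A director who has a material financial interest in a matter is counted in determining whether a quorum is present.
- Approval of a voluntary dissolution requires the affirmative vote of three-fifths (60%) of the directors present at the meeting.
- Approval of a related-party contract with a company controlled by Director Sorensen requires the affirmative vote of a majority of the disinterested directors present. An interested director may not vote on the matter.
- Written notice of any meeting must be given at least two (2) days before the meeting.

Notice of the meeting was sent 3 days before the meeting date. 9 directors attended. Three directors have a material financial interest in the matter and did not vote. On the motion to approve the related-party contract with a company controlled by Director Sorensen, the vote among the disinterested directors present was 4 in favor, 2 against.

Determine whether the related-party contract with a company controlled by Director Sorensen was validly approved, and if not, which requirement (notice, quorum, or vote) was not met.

Notice: 3 days given; 2 required (3 ≥ 2). Satisfied.
Quorum: 9 present (interested directors count toward quorum); quorum is 9. Satisfied.
Vote: the related-party contract with a company controlled by Director Sorensen requires a majority of the disinterested directors present (9 − 3 = 6). A majority of 6 is 4, so 4 affirmative votes are needed; 4 voted in favor. Satisfied.

Valid — all requirements satisfied.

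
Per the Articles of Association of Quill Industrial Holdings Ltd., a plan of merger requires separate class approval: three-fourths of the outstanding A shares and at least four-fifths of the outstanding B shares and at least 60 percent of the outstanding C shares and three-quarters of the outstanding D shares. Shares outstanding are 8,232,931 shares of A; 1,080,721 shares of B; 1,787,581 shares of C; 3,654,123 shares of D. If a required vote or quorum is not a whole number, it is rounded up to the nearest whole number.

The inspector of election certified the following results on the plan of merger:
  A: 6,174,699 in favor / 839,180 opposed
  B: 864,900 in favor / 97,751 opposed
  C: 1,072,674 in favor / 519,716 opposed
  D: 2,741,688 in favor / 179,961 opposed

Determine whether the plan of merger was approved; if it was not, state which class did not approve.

Approved — every class gave the required vote.

A: 3/4 of 8232931 = 6174698.25, rounded up to 6174699; 6,174,699 required, 6,174,699 in favor — approved.
B: 4/5 of 1080721 = 864576.80, rounded up to 864577; 864,577 required, 864,900 in favor — approved.
C: 3/5 of 1787581 = 1072548.60, rounded up to 1072549; 1,072,549 required, 1,072,674 in favor — approved.
D: 3/4 of 3654123 = 2740592.25, rounded up to 2740593; 2,740,593 required, 2,741,688 in favor — approved.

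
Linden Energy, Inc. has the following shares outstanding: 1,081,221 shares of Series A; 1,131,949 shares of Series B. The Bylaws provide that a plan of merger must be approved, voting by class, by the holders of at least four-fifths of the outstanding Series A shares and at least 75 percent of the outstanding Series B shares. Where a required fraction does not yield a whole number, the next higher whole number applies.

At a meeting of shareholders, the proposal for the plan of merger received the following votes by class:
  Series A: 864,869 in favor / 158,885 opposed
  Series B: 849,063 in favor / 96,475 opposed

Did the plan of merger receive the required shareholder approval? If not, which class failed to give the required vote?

Not approved — the Series A shares did not give the required vote.

Series A: 4/5 of 1081221 = 864976.80, rounded up to 864977; 864,977 required, 864,869 in favor — not approved.
Series B: 3/4 of 1131949 = 848961.75, rounded up to 848962; 848,962 required, 849,063 in favor — approved.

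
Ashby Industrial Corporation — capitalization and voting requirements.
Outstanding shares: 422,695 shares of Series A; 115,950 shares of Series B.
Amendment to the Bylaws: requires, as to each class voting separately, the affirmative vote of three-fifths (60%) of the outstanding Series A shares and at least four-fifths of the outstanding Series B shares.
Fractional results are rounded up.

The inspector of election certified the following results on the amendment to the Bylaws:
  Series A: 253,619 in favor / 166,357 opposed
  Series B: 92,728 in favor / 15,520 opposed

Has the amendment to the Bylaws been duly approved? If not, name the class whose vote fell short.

Not approved — the Series B shares did not give the required vote.

Series A: 3/5 of 422695 = 253617; 253,617 required, 253,619 in favor — approved.
Series B: 4/5 of 115950 = 92760; 92,760 required, 92,728 in favor — not approved.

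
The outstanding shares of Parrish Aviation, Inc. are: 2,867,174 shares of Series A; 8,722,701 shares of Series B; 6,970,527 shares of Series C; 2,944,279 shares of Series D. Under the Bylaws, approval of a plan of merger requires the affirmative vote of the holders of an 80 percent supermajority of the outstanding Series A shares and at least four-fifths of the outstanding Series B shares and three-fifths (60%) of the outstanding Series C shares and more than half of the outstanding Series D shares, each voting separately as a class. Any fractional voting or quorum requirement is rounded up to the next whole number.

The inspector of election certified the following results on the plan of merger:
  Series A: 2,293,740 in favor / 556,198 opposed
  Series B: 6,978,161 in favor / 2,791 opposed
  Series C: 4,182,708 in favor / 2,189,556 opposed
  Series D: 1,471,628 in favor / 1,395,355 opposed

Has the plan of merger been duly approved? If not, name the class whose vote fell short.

Not approved — the Series D shares did not give the required vote.

Series A: 4/5 of 2867174 = 2293739.20, rounded up to 2293740; 2,293,740 required, 2,293,740 in favor — approved.
Series B: 4/5 of 8722701 = 6978160.80, rounded up to 6978161; 6,978,161 required, 6,978,161 in favor — approved.
Series C: 3/5 of 6970527 = 4182316.20, rounded up to 4182317; 4,182,317 required, 4,182,708 in favor — approved.
Series D: a majority of 2944279 is 1472140; 1,472,140 required, 1,471,628 in favor — not approved.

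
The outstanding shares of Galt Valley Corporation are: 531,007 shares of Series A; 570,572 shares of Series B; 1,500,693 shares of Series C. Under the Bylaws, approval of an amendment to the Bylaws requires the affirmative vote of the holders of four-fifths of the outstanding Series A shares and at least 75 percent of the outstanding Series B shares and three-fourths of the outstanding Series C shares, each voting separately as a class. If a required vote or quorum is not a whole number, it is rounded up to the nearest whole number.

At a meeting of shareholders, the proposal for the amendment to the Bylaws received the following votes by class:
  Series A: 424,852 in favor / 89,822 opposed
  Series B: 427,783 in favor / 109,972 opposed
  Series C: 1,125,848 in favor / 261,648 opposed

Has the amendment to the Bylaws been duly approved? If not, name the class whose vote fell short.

Series A: 4/5 of 531007 = 424805.60, rounded up to 424806; 424,806 required, 424,852 in favor — approved.
Series B: 3/4 of 570572 = 427929; 427,929 required, 427,783 in favor — not approved.
Series C: 3/4 of 1500693 = 1125519.75, rounded up to 1125520; 1,125,520 required, 1,125,848 in favor — approved.

Not approved — the Series B shares did not give the required vote.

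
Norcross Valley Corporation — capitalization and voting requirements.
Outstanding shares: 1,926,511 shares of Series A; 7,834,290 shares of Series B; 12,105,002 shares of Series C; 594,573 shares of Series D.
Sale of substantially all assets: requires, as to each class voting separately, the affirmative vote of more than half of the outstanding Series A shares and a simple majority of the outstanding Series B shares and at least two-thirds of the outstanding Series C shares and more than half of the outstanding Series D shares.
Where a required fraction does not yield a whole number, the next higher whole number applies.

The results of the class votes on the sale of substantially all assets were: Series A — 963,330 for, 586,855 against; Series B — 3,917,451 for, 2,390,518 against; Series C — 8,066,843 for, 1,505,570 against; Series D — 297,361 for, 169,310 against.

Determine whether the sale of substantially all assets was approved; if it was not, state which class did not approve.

Series A: a majority of 1926511 is 963256; 963,256 required, 963,330 in favor — approved.
Series B: a majority of 7834290 is 3917146; 3,917,146 required, 3,917,451 in favor — approved.
Series C: 2/3 of 12105002 = 8070001.33, rounded up to 8070002; 8,070,002 required, 8,066,843 in favor — not approved.
Series D: a majority of 594573 is 297287; 297,287 required, 297,361 in favor — approved.

Not approved — the Series C shares did not give the required vote.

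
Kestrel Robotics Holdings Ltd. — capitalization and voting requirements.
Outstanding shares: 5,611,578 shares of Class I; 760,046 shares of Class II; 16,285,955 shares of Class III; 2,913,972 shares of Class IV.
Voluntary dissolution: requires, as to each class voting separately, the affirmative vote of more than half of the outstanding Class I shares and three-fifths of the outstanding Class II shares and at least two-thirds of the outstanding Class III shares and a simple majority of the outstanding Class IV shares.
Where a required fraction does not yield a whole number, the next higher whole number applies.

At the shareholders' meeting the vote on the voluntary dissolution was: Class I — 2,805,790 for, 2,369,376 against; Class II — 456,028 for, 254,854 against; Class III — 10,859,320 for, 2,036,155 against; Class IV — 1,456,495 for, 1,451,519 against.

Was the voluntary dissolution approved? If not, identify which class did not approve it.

Class I: a majority of 5611578 is 2805790; 2,805,790 required, 2,805,790 in favor — approved.
Class II: 3/5 of 760046 = 456027.60, rounded up to 456028; 456,028 required, 456,028 in favor — approved.
Class III: 2/3 of 16285955 = 10857303.33, rounded up to 10857304; 10,857,304 required, 10,859,320 in favor — approved.
Class IV: a majority of 2913972 is 1456987; 1,456,987 required, 1,456,495 in favor — not approved.

Not approved — the Class IV shares did not give the required vote.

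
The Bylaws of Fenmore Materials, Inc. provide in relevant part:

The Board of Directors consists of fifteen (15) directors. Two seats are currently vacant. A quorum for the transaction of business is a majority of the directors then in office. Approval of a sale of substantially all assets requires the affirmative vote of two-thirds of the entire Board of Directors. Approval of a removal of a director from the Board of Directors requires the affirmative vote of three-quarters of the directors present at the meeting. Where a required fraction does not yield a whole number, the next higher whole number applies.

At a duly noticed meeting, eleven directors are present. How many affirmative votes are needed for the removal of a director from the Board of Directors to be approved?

9

The removal of a director from the Board of Directors requires three-fourths of the directors present (11).
3/4 of 11 = 8.25, rounded up to 9.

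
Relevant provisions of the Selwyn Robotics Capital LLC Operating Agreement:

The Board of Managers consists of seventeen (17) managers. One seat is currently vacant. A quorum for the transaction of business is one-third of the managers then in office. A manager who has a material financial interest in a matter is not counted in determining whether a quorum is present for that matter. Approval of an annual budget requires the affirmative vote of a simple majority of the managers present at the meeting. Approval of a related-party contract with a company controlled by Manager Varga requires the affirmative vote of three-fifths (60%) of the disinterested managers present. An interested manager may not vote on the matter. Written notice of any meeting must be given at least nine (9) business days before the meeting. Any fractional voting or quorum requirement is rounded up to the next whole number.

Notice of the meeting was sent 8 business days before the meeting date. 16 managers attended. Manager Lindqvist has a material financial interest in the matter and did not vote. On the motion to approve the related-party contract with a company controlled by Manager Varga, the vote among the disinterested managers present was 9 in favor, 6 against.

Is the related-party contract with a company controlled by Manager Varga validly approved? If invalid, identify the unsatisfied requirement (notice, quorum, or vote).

Notice: 8 business days given; 9 required (8 < 9). Not satisfied.
Quorum: 16 present, but the 1 interested manager does not count, leaving 15. Quorum is 6. Satisfied.
Vote: the related-party contract with a company controlled by Manager Varga requires three-fifths of the disinterested managers present (16 − 1 = 15). 3/5 of 15 = 9, so 9 affirmative votes are needed; 9 voted in favor. Satisfied.

Invalid — notice requirement not satisfied.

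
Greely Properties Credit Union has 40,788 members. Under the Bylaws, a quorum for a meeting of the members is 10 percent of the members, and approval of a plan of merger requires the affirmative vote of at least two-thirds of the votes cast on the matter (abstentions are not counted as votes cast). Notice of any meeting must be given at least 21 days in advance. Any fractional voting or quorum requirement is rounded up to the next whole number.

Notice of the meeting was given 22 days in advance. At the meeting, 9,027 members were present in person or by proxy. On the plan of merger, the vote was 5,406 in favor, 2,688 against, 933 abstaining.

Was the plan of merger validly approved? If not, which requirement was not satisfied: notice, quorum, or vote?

Valid — all requirements satisfied.

Notice: 22 days given; 21 required. Satisfied.
Quorum: 10% of 40,788 = 4,078.80, rounded up to 4,079; 9,027 present. Satisfied.
Vote: requires two-thirds of the votes cast (9,027 − 933 abstaining = 8,094); 2/3 of 8094 = 5396, so 5,396 needed; 5,406 in favor. Satisfied.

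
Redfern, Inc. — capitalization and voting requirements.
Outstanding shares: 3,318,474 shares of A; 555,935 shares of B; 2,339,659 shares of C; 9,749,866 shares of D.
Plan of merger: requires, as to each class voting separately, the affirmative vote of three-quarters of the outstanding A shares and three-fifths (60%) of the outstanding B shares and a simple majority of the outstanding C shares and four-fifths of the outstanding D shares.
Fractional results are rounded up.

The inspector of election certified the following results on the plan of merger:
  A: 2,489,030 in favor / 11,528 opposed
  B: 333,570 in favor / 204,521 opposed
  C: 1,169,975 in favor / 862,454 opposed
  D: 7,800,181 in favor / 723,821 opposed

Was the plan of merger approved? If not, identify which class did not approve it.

A: 3/4 of 3318474 = 2488855.50, rounded up to 2488856; 2,488,856 required, 2,489,030 in favor — approved.
B: 3/5 of 555935 = 333561; 333,561 required, 333,570 in favor — approved.
C: a majority of 2339659 is 1169830; 1,169,830 required, 1,169,975 in favor — approved.
D: 4/5 of 9749866 = 7799892.80, rounded up to 7799893; 7,799,893 required, 7,800,181 in favor — approved.

Approved — every class gave the required vote.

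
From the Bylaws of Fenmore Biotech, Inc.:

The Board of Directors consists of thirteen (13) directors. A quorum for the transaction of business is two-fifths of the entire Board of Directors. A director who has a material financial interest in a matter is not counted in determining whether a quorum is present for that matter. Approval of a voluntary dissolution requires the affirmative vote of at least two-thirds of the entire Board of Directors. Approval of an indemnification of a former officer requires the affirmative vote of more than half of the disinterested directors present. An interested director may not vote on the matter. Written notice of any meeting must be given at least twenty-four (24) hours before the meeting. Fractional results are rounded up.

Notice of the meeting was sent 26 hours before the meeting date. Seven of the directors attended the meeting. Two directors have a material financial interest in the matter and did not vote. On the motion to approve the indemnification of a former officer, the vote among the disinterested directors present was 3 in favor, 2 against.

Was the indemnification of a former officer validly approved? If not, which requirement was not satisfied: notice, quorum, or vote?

Invalid — quorum requirement not satisfied.

Notice: 26 hours given; 24 required (26 ≥ 24). Satisfied.
Quorum: 7 present, but the 2 interested directors do not count, leaving 5. Quorum is 6. Not satisfied.
Vote: the indemnification of a former officer requires a majority of the disinterested directors present (7 − 2 = 5). A majority of 5 is 3, so 3 affirmative votes are needed; 3 voted in favor. Satisfied. (Moot — without a quorum no business can be validly transacted.)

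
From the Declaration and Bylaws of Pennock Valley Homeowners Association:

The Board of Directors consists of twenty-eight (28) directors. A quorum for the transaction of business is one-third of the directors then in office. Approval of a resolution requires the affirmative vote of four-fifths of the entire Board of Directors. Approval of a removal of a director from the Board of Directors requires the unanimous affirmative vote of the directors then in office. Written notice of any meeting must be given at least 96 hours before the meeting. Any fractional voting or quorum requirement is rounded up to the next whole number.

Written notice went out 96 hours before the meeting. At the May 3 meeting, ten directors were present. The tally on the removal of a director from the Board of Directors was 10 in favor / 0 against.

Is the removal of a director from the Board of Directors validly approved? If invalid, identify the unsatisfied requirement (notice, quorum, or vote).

Invalid — vote requirement not satisfied.

Notice: 96 hours given; 96 required (96 ≥ 96). Satisfied.
Quorum: 10 present; quorum is 10. Satisfied.
Vote: the removal of a director from the Board of Directors requires the unanimous vote of the directors then in office (28). Unanimous means all 28, so 28 affirmative votes are needed; 10 voted in favor. Not satisfied.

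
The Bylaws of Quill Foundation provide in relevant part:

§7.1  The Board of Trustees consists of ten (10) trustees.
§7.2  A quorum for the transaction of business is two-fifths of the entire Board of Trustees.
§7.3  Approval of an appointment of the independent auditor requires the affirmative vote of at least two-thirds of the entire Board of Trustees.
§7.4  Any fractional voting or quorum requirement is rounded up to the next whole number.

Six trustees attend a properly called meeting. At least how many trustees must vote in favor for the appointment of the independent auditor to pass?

7

The appointment of the independent auditor requires two-thirds of the entire Board of Trustees (10).
2/3 of 10 = 6.67, rounded up to 7.
(Only 6 can vote, so the appointment of the independent auditor cannot pass at this meeting, but the required vote is still 7.)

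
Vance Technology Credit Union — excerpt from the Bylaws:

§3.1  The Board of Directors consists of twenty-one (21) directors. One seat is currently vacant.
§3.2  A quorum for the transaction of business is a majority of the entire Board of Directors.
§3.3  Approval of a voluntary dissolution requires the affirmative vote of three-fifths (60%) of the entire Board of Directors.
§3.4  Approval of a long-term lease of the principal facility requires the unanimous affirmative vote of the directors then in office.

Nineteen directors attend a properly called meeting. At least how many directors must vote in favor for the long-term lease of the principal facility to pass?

The long-term lease of the principal facility requires the unanimous vote of the directors then in office (20).
Unanimous means all 20.
(Only 19 can vote, so the long-term lease of the principal facility cannot pass at this meeting, but the required vote is still 20.)

20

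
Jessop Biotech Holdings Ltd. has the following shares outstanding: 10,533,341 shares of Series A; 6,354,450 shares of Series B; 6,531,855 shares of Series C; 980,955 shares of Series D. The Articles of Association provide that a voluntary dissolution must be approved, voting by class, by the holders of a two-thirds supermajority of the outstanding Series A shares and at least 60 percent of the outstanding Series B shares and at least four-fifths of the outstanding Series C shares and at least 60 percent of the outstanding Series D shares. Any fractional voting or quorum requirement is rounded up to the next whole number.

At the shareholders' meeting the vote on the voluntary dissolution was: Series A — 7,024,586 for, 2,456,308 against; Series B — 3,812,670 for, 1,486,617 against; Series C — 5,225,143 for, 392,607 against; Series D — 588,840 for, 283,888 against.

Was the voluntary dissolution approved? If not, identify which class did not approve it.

Series A: 2/3 of 10533341 = 7022227.33, rounded up to 7022228; 7,022,228 required, 7,024,586 in favor — approved.
Series B: 3/5 of 6354450 = 3812670; 3,812,670 required, 3,812,670 in favor — approved.
Series C: 4/5 of 6531855 = 5225484; 5,225,484 required, 5,225,143 in favor — not approved.
Series D: 3/5 of 980955 = 588573; 588,573 required, 588,840 in favor — approved.

Not approved — the Series C shares did not give the required vote.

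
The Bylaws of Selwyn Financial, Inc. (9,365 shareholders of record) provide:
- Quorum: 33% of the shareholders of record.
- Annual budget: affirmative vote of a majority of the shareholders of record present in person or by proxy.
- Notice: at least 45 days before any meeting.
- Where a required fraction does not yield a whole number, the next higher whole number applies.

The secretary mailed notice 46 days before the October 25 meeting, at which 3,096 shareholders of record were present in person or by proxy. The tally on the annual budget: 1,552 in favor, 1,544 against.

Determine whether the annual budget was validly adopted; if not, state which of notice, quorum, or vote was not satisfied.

Notice: 46 days given; 45 required. Satisfied.
Quorum: 33% of 9,365 = 3,090.45, rounded up to 3,091; 3,096 present. Satisfied.
Vote: requires a majority of those present (3,096); a majority of 3096 is 1549, so 1,549 needed; 1,552 in favor. Satisfied.

Valid — all requirements satisfied.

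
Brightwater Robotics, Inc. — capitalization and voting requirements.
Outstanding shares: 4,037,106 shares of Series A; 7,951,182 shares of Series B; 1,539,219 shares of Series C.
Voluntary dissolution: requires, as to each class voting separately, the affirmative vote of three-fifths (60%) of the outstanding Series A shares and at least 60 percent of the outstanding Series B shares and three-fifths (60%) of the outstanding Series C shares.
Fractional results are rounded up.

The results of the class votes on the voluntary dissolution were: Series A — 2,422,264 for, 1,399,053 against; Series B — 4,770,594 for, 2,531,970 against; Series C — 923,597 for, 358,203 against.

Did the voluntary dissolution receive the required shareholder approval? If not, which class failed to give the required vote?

Not approved — the Series B shares did not give the required vote.

Series A: 3/5 of 4037106 = 2422263.60, rounded up to 2422264; 2,422,264 required, 2,422,264 in favor — approved.
Series B: 3/5 of 7951182 = 4770709.20, rounded up to 4770710; 4,770,710 required, 4,770,594 in favor — not approved.
Series C: 3/5 of 1539219 = 923531.40, rounded up to 923532; 923,532 required, 923,597 in favor — approved.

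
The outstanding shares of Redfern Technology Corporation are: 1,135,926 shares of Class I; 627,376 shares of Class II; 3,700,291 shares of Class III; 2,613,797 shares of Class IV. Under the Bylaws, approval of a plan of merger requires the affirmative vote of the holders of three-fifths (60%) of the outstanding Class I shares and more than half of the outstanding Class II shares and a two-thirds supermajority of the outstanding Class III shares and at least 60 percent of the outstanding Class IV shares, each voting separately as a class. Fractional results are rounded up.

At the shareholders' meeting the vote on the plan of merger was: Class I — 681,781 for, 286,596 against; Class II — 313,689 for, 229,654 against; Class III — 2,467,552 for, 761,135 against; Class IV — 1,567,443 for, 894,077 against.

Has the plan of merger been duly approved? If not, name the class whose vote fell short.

Class I: 3/5 of 1135926 = 681555.60, rounded up to 681556; 681,556 required, 681,781 in favor — approved.
Class II: a majority of 627376 is 313689; 313,689 required, 313,689 in favor — approved.
Class III: 2/3 of 3700291 = 2466860.67, rounded up to 2466861; 2,466,861 required, 2,467,552 in favor — approved.
Class IV: 3/5 of 2613797 = 1568278.20, rounded up to 1568279; 1,568,279 required, 1,567,443 in favor — not approved.

Not approved — the Class IV shares did not give the required vote.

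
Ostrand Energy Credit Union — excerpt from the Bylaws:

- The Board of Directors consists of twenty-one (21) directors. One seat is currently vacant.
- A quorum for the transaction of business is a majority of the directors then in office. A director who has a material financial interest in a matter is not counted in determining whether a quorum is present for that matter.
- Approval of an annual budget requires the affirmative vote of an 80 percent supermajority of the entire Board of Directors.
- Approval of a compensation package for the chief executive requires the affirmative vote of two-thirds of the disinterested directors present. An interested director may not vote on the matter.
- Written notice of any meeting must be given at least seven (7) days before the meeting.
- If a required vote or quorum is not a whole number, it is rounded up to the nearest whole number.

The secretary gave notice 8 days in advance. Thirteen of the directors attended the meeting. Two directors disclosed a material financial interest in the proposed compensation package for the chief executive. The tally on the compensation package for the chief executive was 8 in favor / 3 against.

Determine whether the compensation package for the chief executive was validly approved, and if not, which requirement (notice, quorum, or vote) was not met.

Valid — all requirements satisfied.

Notice: 8 days given; 7 required (8 ≥ 7). Satisfied.
Quorum: 13 present, but the 2 interested directors do not count, leaving 11. Quorum is 11. Satisfied.
Vote: the compensation package for the chief executive requires two-thirds of the disinterested directors present (13 − 2 = 11). 2/3 of 11 = 7.33, rounded up to 8, so 8 affirmative votes are needed; 8 voted in favor. Satisfied.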